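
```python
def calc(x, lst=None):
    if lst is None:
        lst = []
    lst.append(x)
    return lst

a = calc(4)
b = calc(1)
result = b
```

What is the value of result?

Step 1: None default with guard creates a NEW list each call.
Step 2: a = [4] (fresh list). b = [1] (another fresh list).
Step 3: result = [1] (this is the fix for mutable default)

The answer is [1].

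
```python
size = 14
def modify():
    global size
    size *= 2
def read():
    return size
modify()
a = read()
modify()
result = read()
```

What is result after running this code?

Step 1: size = 14.
Step 2: First modify(): size = 14 * 2 = 28.
Step 3: Second modify(): size = 28 * 2 = 56.
Step 4: read() returns 56

The answer is 56.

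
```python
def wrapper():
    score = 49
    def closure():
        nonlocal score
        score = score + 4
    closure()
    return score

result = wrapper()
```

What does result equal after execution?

Step 1: wrapper() sets score = 49.
Step 2: closure() uses nonlocal to modify score in wrapper's scope: score = 49 + 4 = 53.
Step 3: wrapper() returns the modified score = 53

The answer is 53.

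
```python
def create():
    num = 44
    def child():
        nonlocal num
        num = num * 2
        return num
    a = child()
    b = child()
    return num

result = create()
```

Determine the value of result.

Step 1: num starts at 44.
Step 2: First child(): num = 44 * 2 = 88.
Step 3: Second child(): num = 88 * 2 = 176.
Step 4: result = 176

The answer is 176.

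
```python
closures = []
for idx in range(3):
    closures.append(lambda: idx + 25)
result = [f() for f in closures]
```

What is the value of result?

Step 1: All lambdas capture idx by reference. After the loop, idx = 2.
Step 2: Each call returns 2 + 25 = 27.
Step 3: result = [27, 27, 27]

The answer is [27, 27, 27].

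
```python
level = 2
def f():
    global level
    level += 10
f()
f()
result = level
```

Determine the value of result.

Step 1: level = 2.
Step 2: First f(): level = 2 + 10 = 12.
Step 3: Second f(): level = 12 + 10 = 22. result = 22

The answer is 22.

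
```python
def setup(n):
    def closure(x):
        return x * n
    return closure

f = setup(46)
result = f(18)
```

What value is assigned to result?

Step 1: setup(46) creates a closure capturing n = 46.
Step 2: f(18) computes 18 * 46 = 828.
Step 3: result = 828

The answer is 828.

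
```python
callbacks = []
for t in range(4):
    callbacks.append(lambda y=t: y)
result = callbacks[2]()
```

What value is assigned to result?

Step 1: Default argument y=t captures t's value at each iteration.
Step 2: callbacks[2] captured y = 2 when t was 2.
Step 3: result = 2

The answer is 2.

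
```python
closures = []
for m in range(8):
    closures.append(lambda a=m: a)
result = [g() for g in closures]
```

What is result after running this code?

Step 1: Default arg a=m captures m at each iteration.
Step 2: Each lambda has its own default: 0, 1, ..., 7.
Step 3: result = [0, 1, 2, 3, 4, 5, 6, 7]

The answer is [0, 1, 2, 3, 4, 5, 6, 7].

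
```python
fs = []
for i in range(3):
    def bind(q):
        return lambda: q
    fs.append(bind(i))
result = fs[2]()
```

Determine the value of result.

Step 1: bind(i) creates a new scope capturing q = i at call time.
Step 2: fs[2] = bind(2), so its lambda captures q = 2.
Step 3: result = 2 (closure factory fixes late binding)

The answer is 2.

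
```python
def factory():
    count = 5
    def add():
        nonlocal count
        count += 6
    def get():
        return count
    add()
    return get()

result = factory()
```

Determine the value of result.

Step 1: count = 5. add() modifies it via nonlocal, get() reads it.
Step 2: add() makes count = 5 + 6 = 11.
Step 3: get() returns 11. result = 11

The answer is 11.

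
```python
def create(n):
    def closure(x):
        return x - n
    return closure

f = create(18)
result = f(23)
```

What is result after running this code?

Step 1: create(18) creates a closure capturing n = 18.
Step 2: f(23) computes 23 - 18 = 5.
Step 3: result = 5

The answer is 5.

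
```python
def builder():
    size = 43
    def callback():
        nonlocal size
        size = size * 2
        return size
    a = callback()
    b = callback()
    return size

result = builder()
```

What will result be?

Step 1: size starts at 43.
Step 2: First callback(): size = 43 * 2 = 86.
Step 3: Second callback(): size = 86 * 2 = 172.
Step 4: result = 172

The answer is 172.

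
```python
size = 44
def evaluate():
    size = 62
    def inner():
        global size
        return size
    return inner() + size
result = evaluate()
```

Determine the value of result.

Step 1: Global size = 44. evaluate() shadows with local size = 62.
Step 2: inner() uses global keyword, so inner() returns global size = 44.
Step 3: evaluate() returns 44 + 62 = 106

The answer is 106.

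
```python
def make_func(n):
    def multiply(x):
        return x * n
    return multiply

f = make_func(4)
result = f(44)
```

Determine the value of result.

Step 1: make_func(4) returns multiply closure with n = 4.
Step 2: f(44) computes 44 * 4 = 176.
Step 3: result = 176

The answer is 176.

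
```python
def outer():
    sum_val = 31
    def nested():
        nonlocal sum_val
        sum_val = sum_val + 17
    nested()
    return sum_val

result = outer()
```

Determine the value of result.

Step 1: outer() sets sum_val = 31.
Step 2: nested() uses nonlocal to modify sum_val in outer's scope: sum_val = 31 + 17 = 48.
Step 3: outer() returns the modified sum_val = 48

The answer is 48.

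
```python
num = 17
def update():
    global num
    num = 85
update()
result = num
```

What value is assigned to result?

Step 1: num = 17 globally.
Step 2: update() declares global num and sets it to 85.
Step 3: After update(), global num = 85. result = 85

The answer is 85.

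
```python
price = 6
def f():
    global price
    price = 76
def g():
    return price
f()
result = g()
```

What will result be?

Step 1: price = 6.
Step 2: f() sets global price = 76.
Step 3: g() reads global price = 76. result = 76

The answer is 76.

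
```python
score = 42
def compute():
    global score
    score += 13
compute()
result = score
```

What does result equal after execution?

Step 1: score = 42 globally.
Step 2: compute() modifies global score: score += 13 = 55.
Step 3: result = 55

The answer is 55.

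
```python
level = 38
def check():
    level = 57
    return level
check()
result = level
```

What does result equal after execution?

Step 1: level = 38 globally.
Step 2: check() creates a LOCAL level = 57 (no global keyword!).
Step 3: The global level is unchanged. result = 38

The answer is 38.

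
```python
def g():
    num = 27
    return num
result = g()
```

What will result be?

Step 1: g() defines num = 27 in its local scope.
Step 2: return num finds the local variable num = 27.
Step 3: result = 27

The answer is 27.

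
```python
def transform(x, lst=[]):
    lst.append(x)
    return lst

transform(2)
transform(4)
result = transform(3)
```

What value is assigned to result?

Step 1: Mutable default argument gotcha! The list [] is created once.
Step 2: Each call appends to the SAME list: [2], [2, 4], [2, 4, 3].
Step 3: result = [2, 4, 3]

The answer is [2, 4, 3].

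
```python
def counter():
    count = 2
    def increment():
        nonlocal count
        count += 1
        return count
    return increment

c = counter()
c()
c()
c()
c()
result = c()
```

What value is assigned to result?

Step 1: counter() creates closure with count = 2.
Step 2: Each c() call increments count via nonlocal. After 5 calls: 2 + 5 = 7.
Step 3: result = 7

The answer is 7.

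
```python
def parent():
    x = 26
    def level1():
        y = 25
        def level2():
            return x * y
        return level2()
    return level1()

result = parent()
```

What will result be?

Step 1: x = 26 in parent. y = 25 in level1.
Step 2: level2() reads x = 26 and y = 25 from enclosing scopes.
Step 3: result = 26 * 25 = 650

The answer is 650.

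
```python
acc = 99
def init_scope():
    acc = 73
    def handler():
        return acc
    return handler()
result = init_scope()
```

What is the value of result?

Step 1: acc = 99 globally, but init_scope() defines acc = 73 locally.
Step 2: handler() looks up acc. Not in local scope, so checks enclosing scope (init_scope) and finds acc = 73.
Step 3: result = 73

The answer is 73.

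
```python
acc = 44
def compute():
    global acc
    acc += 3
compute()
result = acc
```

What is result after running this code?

Step 1: acc = 44 globally.
Step 2: compute() modifies global acc: acc += 3 = 47.
Step 3: result = 47

The answer is 47.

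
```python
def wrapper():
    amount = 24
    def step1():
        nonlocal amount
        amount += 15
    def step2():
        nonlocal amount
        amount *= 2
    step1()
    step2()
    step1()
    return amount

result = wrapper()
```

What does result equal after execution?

Step 1: amount = 24.
Step 2: step1(): amount = 24 + 15 = 39.
Step 3: step2(): amount = 39 * 2 = 78.
Step 4: step1(): amount = 78 + 15 = 93. result = 93

The answer is 93.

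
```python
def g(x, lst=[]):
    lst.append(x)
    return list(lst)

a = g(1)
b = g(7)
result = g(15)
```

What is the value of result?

Step 1: Default list is shared. list() creates copies for return values.
Step 2: Internal list grows: [1] -> [1, 7] -> [1, 7, 15].
Step 3: result = [1, 7, 15]

The answer is [1, 7, 15].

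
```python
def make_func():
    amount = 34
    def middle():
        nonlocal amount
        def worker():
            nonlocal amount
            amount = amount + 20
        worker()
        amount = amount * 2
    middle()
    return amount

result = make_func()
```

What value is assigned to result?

Step 1: amount = 34.
Step 2: worker() adds 20: amount = 34 + 20 = 54.
Step 3: middle() doubles: amount = 54 * 2 = 108.
Step 4: result = 108

The answer is 108.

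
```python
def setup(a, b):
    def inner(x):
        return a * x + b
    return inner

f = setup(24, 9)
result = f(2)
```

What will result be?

Step 1: setup(24, 9) captures a = 24, b = 9.
Step 2: f(2) computes 24 * 2 + 9 = 57.
Step 3: result = 57

The answer is 57.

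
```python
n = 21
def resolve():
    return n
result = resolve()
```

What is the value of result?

Step 1: n = 21 is defined in the global scope.
Step 2: resolve() looks up n. No local n exists, so Python checks the global scope via LEGB rule and finds n = 21.
Step 3: result = 21

The answer is 21.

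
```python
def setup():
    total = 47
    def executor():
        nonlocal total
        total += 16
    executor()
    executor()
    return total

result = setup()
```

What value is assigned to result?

Step 1: total starts at 47.
Step 2: executor() is called 2 times, each adding 16.
Step 3: total = 47 + 16 * 2 = 79

The answer is 79.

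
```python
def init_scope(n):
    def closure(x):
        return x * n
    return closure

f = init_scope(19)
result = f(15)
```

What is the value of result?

Step 1: init_scope(19) creates a closure capturing n = 19.
Step 2: f(15) computes 15 * 19 = 285.
Step 3: result = 285

The answer is 285.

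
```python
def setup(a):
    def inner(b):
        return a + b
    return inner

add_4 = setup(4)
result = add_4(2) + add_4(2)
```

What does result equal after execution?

Step 1: add_4 captures a = 4.
Step 2: add_4(2) = 4 + 2 = 6, called twice.
Step 3: result = 6 + 6 = 12

The answer is 12.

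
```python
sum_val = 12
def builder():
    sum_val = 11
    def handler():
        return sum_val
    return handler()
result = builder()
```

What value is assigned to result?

Step 1: sum_val = 12 globally, but builder() defines sum_val = 11 locally.
Step 2: handler() looks up sum_val. Not in local scope, so checks enclosing scope (builder) and finds sum_val = 11.
Step 3: result = 11

The answer is 11.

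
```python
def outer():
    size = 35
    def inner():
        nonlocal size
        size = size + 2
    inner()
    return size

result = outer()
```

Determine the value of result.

Step 1: outer() sets size = 35.
Step 2: inner() uses nonlocal to modify size in outer's scope: size = 35 + 2 = 37.
Step 3: outer() returns the modified size = 37

The answer is 37.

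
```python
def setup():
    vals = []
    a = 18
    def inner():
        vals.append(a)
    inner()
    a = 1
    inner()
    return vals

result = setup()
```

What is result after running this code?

Step 1: a = 18. inner() appends current a to vals.
Step 2: First inner(): appends 18. Then a = 1.
Step 3: Second inner(): appends 1 (closure sees updated a). result = [18, 1]

The answer is [18, 1].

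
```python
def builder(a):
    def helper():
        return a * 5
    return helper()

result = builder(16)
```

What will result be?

Step 1: builder(16) binds parameter a = 16.
Step 2: helper() accesses a = 16 from enclosing scope.
Step 3: result = 16 * 5 = 80

The answer is 80.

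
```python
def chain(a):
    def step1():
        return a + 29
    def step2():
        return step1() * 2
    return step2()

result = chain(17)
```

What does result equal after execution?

Step 1: chain(17) captures a = 17.
Step 2: step2() calls step1() which returns 17 + 29 = 46.
Step 3: step2() returns 46 * 2 = 92

The answer is 92.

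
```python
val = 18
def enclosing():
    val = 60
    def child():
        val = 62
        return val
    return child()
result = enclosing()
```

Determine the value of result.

Step 1: Three scopes define val: global (18), enclosing (60), child (62).
Step 2: child() has its own local val = 62, which shadows both enclosing and global.
Step 3: result = 62 (local wins in LEGB)

The answer is 62.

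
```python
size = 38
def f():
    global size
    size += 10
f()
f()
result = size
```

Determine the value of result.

Step 1: size = 38.
Step 2: First f(): size = 38 + 10 = 48.
Step 3: Second f(): size = 48 + 10 = 58. result = 58

The answer is 58.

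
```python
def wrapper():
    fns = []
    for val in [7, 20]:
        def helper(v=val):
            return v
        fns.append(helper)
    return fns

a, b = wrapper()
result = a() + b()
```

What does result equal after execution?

Step 1: Default argument v=val captures val at each iteration.
Step 2: a() returns 7 (captured at first iteration), b() returns 20 (captured at second).
Step 3: result = 7 + 20 = 27

The answer is 27.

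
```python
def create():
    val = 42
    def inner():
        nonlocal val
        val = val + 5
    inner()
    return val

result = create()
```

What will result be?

Step 1: create() sets val = 42.
Step 2: inner() uses nonlocal to modify val in create's scope: val = 42 + 5 = 47.
Step 3: create() returns the modified val = 47

The answer is 47.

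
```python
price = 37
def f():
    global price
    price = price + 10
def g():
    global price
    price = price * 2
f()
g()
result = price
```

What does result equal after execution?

Step 1: price = 37.
Step 2: f() adds 10: price = 37 + 10 = 47.
Step 3: g() doubles: price = 47 * 2 = 94.
Step 4: result = 94

The answer is 94.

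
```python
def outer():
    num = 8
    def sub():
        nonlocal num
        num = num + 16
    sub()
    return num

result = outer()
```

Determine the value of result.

Step 1: outer() sets num = 8.
Step 2: sub() uses nonlocal to modify num in outer's scope: num = 8 + 16 = 24.
Step 3: outer() returns the modified num = 24

The answer is 24.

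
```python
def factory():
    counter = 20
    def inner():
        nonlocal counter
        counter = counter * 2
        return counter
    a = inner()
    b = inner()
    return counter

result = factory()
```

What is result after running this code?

Step 1: counter starts at 20.
Step 2: First inner(): counter = 20 * 2 = 40.
Step 3: Second inner(): counter = 40 * 2 = 80.
Step 4: result = 80

The answer is 80.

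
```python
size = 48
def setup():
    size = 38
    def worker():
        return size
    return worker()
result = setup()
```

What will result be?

Step 1: size = 48 globally, but setup() defines size = 38 locally.
Step 2: worker() looks up size. Not in local scope, so checks enclosing scope (setup) and finds size = 38.
Step 3: result = 38

The answer is 38.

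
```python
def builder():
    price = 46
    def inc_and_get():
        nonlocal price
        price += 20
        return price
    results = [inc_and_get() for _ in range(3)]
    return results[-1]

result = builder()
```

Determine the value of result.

Step 1: price = 46.
Step 2: Three calls to inc_and_get(), each adding 20.
Step 3: Last value = 46 + 20 * 3 = 106

The answer is 106.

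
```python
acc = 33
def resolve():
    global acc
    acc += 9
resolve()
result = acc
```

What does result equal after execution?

Step 1: acc = 33 globally.
Step 2: resolve() modifies global acc: acc += 9 = 42.
Step 3: result = 42

The answer is 42.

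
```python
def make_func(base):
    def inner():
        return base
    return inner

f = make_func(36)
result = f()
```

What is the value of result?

Step 1: make_func(36) creates closure capturing base = 36.
Step 2: f() returns the captured base = 36.
Step 3: result = 36

The answer is 36.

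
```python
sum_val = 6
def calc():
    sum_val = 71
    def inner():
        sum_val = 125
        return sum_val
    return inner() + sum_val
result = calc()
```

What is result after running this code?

Step 1: calc() has local sum_val = 71. inner() has local sum_val = 125.
Step 2: inner() returns its local sum_val = 125.
Step 3: calc() returns 125 + its own sum_val (71) = 196

The answer is 196.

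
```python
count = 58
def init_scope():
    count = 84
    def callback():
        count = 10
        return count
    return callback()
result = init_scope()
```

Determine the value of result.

Step 1: Three scopes define count: global (58), init_scope (84), callback (10).
Step 2: callback() has its own local count = 10, which shadows both enclosing and global.
Step 3: result = 10 (local wins in LEGB)

The answer is 10.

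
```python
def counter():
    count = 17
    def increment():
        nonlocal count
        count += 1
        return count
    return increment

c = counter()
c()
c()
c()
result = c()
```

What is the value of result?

Step 1: counter() creates closure with count = 17.
Step 2: Each c() call increments count via nonlocal. After 4 calls: 17 + 4 = 21.
Step 3: result = 21

The answer is 21.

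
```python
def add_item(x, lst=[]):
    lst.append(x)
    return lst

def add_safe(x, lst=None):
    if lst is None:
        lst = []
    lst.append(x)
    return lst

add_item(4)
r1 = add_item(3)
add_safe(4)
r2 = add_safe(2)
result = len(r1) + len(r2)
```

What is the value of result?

Step 1: add_item shares mutable default: after 2 calls, lst = [4, 3], len = 2.
Step 2: add_safe creates fresh list each time: r2 = [2], len = 1.
Step 3: result = 2 + 1 = 3

The answer is 3.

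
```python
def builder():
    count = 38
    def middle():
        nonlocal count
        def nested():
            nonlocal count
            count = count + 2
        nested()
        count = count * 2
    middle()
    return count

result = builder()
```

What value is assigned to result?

Step 1: count = 38.
Step 2: nested() adds 2: count = 38 + 2 = 40.
Step 3: middle() doubles: count = 40 * 2 = 80.
Step 4: result = 80

The answer is 80.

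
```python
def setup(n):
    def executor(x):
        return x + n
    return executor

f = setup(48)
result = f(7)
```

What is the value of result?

Step 1: setup(48) creates a closure that captures n = 48.
Step 2: f(7) calls the closure with x = 7, returning 7 + 48 = 55.
Step 3: result = 55

The answer is 55.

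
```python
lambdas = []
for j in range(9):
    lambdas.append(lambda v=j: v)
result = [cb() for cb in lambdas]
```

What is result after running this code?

Step 1: Default arg v=j captures j at each iteration.
Step 2: Each lambda has its own default: 0, 1, ..., 8.
Step 3: result = [0, 1, 2, 3, 4, 5, 6, 7, 8]

The answer is [0, 1, 2, 3, 4, 5, 6, 7, 8].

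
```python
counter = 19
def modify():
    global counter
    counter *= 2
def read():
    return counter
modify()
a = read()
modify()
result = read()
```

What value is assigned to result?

Step 1: counter = 19.
Step 2: First modify(): counter = 19 * 2 = 38.
Step 3: Second modify(): counter = 38 * 2 = 76.
Step 4: read() returns 76

The answer is 76.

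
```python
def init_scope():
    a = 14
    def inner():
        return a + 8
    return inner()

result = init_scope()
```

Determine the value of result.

Step 1: init_scope() defines a = 14.
Step 2: inner() reads a = 14 from enclosing scope, returns 14 + 8 = 22.
Step 3: result = 22

The answer is 22.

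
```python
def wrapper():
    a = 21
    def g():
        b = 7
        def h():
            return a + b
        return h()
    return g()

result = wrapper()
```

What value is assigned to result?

Step 1: wrapper() defines a = 21. g() defines b = 7.
Step 2: h() accesses both from enclosing scopes: a = 21, b = 7.
Step 3: result = 21 + 7 = 28

The answer is 28.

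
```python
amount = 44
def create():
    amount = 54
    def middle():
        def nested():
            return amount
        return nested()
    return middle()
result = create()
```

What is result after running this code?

Step 1: create() defines amount = 54. middle() and nested() have no local amount.
Step 2: nested() checks local (none), enclosing middle() (none), enclosing create() and finds amount = 54.
Step 3: result = 54

The answer is 54.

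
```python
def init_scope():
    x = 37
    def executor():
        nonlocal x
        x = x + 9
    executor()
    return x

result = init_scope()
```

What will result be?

Step 1: init_scope() sets x = 37.
Step 2: executor() uses nonlocal to modify x in init_scope's scope: x = 37 + 9 = 46.
Step 3: init_scope() returns the modified x = 46

The answer is 46.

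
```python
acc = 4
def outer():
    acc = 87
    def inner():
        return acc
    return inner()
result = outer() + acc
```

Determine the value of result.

Step 1: Global acc = 4. outer() shadows with acc = 87.
Step 2: inner() returns enclosing acc = 87. outer() = 87.
Step 3: result = 87 + global acc (4) = 91

The answer is 91.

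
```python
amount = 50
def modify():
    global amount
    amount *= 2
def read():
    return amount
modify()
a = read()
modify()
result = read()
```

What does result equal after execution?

Step 1: amount = 50.
Step 2: First modify(): amount = 50 * 2 = 100.
Step 3: Second modify(): amount = 100 * 2 = 200.
Step 4: read() returns 200

The answer is 200.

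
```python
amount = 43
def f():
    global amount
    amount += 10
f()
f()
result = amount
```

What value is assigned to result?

Step 1: amount = 43.
Step 2: First f(): amount = 43 + 10 = 53.
Step 3: Second f(): amount = 53 + 10 = 63. result = 63

The answer is 63.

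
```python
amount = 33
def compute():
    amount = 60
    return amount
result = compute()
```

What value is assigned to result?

Step 1: Global amount = 33.
Step 2: compute() creates local amount = 60, shadowing the global.
Step 3: Returns local amount = 60. result = 60

The answer is 60.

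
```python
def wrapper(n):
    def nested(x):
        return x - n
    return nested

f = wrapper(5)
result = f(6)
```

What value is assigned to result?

Step 1: wrapper(5) creates a closure capturing n = 5.
Step 2: f(6) computes 6 - 5 = 1.
Step 3: result = 1

The answer is 1.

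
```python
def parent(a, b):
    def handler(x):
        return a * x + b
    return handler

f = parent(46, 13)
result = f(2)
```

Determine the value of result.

Step 1: parent(46, 13) captures a = 46, b = 13.
Step 2: f(2) computes 46 * 2 + 13 = 105.
Step 3: result = 105

The answer is 105.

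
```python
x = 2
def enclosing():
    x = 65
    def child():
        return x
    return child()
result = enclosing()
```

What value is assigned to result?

Step 1: x = 2 globally, but enclosing() defines x = 65 locally.
Step 2: child() looks up x. Not in local scope, so checks enclosing scope (enclosing) and finds x = 65.
Step 3: result = 65

The answer is 65.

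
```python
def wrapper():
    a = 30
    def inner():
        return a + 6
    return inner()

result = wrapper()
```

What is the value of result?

Step 1: wrapper() defines a = 30.
Step 2: inner() reads a = 30 from enclosing scope, returns 30 + 6 = 36.
Step 3: result = 36

The answer is 36.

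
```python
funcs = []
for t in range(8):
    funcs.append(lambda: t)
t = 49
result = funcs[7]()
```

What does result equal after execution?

Step 1: Lambdas capture the variable t by reference, not by value.
Step 2: After the loop, t is reassigned to 49.
Step 3: funcs[7]() looks up the current t = 49. result = 49

The answer is 49.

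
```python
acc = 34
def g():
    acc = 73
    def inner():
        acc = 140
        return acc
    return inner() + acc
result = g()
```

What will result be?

Step 1: g() has local acc = 73. inner() has local acc = 140.
Step 2: inner() returns its local acc = 140.
Step 3: g() returns 140 + its own acc (73) = 213

The answer is 213.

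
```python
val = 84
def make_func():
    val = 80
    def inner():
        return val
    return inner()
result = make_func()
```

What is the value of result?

Step 1: val = 84 globally, but make_func() defines val = 80 locally.
Step 2: inner() looks up val. Not in local scope, so checks enclosing scope (make_func) and finds val = 80.
Step 3: result = 80

The answer is 80.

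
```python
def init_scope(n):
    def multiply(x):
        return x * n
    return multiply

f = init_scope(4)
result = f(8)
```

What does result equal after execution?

Step 1: init_scope(4) returns multiply closure with n = 4.
Step 2: f(8) computes 8 * 4 = 32.
Step 3: result = 32

The answer is 32.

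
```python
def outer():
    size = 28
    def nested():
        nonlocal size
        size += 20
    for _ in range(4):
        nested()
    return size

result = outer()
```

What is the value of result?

Step 1: size = 28.
Step 2: nested() is called 4 times in a loop, each adding 20 via nonlocal.
Step 3: size = 28 + 20 * 4 = 108

The answer is 108.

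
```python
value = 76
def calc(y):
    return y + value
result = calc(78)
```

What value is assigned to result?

Step 1: value = 76 is defined globally.
Step 2: calc(78) uses parameter y = 78 and looks up value from global scope = 76.
Step 3: result = 78 + 76 = 154

The answer is 154.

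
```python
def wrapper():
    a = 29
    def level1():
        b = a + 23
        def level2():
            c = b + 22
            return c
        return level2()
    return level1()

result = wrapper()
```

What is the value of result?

Step 1: a = 29. b = a + 23 = 52.
Step 2: c = b + 22 = 52 + 22 = 74.
Step 3: result = 74

The answer is 74.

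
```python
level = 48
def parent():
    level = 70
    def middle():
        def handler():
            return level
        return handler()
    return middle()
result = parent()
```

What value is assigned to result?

Step 1: parent() defines level = 70. middle() and handler() have no local level.
Step 2: handler() checks local (none), enclosing middle() (none), enclosing parent() and finds level = 70.
Step 3: result = 70

The answer is 70.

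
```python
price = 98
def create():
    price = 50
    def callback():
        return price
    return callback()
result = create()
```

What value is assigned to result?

Step 1: price = 98 globally, but create() defines price = 50 locally.
Step 2: callback() looks up price. Not in local scope, so checks enclosing scope (create) and finds price = 50.
Step 3: result = 50

The answer is 50.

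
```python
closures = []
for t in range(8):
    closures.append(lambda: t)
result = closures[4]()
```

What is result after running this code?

Step 1: The loop creates 8 lambdas, all referencing the same variable t.
Step 2: After the loop, t = 7 (final value).
Step 3: closures[4]() looks up t at call time and finds 7. This is the late binding gotcha. result = 7

The answer is 7.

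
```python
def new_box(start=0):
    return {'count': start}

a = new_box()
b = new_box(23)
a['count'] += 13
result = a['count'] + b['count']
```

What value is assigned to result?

Step 1: new_box() returns a new dict each call (immutable default 0).
Step 2: a = {'count': 0}, b = {'count': 23}.
Step 3: a['count'] += 13 = 13. result = 13 + 23 = 36

The answer is 36.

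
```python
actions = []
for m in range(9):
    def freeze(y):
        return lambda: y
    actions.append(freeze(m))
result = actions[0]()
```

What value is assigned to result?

Step 1: freeze(m) creates a new scope capturing y = m at call time.
Step 2: actions[0] = freeze(0), so its lambda captures y = 0.
Step 3: result = 0 (closure factory fixes late binding)

The answer is 0.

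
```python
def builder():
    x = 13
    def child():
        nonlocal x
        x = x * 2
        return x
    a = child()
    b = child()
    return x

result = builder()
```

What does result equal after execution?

Step 1: x starts at 13.
Step 2: First child(): x = 13 * 2 = 26.
Step 3: Second child(): x = 26 * 2 = 52.
Step 4: result = 52

The answer is 52.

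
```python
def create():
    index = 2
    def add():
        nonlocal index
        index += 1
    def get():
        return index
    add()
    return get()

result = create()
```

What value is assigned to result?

Step 1: index = 2. add() modifies it via nonlocal, get() reads it.
Step 2: add() makes index = 2 + 1 = 3.
Step 3: get() returns 3. result = 3

The answer is 3.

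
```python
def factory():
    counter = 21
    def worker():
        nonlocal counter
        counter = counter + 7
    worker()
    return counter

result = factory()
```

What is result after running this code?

Step 1: factory() sets counter = 21.
Step 2: worker() uses nonlocal to modify counter in factory's scope: counter = 21 + 7 = 28.
Step 3: factory() returns the modified counter = 28

The answer is 28.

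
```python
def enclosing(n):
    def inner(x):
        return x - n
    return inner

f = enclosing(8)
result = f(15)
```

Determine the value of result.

Step 1: enclosing(8) creates a closure capturing n = 8.
Step 2: f(15) computes 15 - 8 = 7.
Step 3: result = 7

The answer is 7.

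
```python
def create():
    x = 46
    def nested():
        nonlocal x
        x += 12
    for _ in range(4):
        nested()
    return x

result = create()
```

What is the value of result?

Step 1: x = 46.
Step 2: nested() is called 4 times in a loop, each adding 12 via nonlocal.
Step 3: x = 46 + 12 * 4 = 94

The answer is 94.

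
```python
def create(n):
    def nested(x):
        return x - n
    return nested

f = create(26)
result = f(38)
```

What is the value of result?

Step 1: create(26) creates a closure capturing n = 26.
Step 2: f(38) computes 38 - 26 = 12.
Step 3: result = 12

The answer is 12.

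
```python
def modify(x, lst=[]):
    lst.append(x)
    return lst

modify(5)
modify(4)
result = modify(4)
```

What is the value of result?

Step 1: Mutable default argument gotcha! The list [] is created once.
Step 2: Each call appends to the SAME list: [5], [5, 4], [5, 4, 4].
Step 3: result = [5, 4, 4]

The answer is [5, 4, 4].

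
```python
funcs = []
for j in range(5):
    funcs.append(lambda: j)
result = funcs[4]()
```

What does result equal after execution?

Step 1: The loop creates 5 lambdas, all referencing the same variable j.
Step 2: After the loop, j = 4 (final value).
Step 3: funcs[4]() looks up j at call time and finds 4. This is the late binding gotcha. result = 4

The answer is 4.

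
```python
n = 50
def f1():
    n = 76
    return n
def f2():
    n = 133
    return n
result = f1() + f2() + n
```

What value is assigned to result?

Step 1: Each function shadows global n with its own local.
Step 2: f1() returns 76, f2() returns 133.
Step 3: Global n = 50 is unchanged. result = 76 + 133 + 50 = 259

The answer is 259.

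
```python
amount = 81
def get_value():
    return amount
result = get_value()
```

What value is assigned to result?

Step 1: amount = 81 is defined in the global scope.
Step 2: get_value() looks up amount. No local amount exists, so Python checks the global scope via LEGB rule and finds amount = 81.
Step 3: result = 81

The answer is 81.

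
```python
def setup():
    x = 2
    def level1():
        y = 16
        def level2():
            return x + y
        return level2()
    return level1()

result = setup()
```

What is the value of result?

Step 1: x = 2 in setup. y = 16 in level1.
Step 2: level2() reads x = 2 and y = 16 from enclosing scopes.
Step 3: result = 2 + 16 = 18

The answer is 18.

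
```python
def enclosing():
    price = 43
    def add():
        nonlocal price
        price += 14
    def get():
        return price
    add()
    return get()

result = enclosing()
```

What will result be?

Step 1: price = 43. add() modifies it via nonlocal, get() reads it.
Step 2: add() makes price = 43 + 14 = 57.
Step 3: get() returns 57. result = 57

The answer is 57.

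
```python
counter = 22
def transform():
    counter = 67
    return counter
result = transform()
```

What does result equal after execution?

Step 1: Global counter = 22.
Step 2: transform() creates local counter = 67, shadowing the global.
Step 3: Returns local counter = 67. result = 67

The answer is 67.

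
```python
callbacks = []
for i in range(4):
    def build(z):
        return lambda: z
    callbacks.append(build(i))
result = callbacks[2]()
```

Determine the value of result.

Step 1: build(i) creates a new scope capturing z = i at call time.
Step 2: callbacks[2] = build(2), so its lambda captures z = 2.
Step 3: result = 2 (closure factory fixes late binding)

The answer is 2.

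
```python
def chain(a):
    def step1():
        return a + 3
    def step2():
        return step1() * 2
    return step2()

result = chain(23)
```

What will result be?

Step 1: chain(23) captures a = 23.
Step 2: step2() calls step1() which returns 23 + 3 = 26.
Step 3: step2() returns 26 * 2 = 52

The answer is 52.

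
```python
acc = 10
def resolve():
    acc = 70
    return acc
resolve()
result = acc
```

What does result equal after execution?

Step 1: acc = 10 globally.
Step 2: resolve() creates a LOCAL acc = 70 (no global keyword!).
Step 3: The global acc is unchanged. result = 10

The answer is 10.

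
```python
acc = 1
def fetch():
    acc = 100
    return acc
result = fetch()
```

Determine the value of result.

Step 1: Global acc = 1.
Step 2: fetch() creates local acc = 100, shadowing the global.
Step 3: Returns local acc = 100. result = 100

The answer is 100.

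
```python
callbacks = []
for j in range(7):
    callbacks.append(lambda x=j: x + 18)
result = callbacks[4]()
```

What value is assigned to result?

Step 1: Default argument x=j captures j's value at definition time.
Step 2: callbacks[4] was defined when j = 4, so x defaults to 4.
Step 3: result = 4 + 18 = 22 (default arg fixes the late binding issue)

The answer is 22.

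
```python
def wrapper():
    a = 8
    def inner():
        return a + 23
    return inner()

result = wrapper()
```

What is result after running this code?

Step 1: wrapper() defines a = 8.
Step 2: inner() reads a = 8 from enclosing scope, returns 8 + 23 = 31.
Step 3: result = 31

The answer is 31.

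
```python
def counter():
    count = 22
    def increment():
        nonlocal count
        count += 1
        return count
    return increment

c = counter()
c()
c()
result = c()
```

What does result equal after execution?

Step 1: counter() creates closure with count = 22.
Step 2: Each c() call increments count via nonlocal. After 3 calls: 22 + 3 = 25.
Step 3: result = 25

The answer is 25.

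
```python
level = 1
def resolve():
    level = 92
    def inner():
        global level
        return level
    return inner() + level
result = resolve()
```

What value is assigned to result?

Step 1: Global level = 1. resolve() shadows with local level = 92.
Step 2: inner() uses global keyword, so inner() returns global level = 1.
Step 3: resolve() returns 1 + 92 = 93

The answer is 93.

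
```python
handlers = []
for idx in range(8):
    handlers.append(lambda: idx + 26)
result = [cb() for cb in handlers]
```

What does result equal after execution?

Step 1: All lambdas capture idx by reference. After the loop, idx = 7.
Step 2: Each call returns 7 + 26 = 33.
Step 3: result = [33, 33, 33, 33, 33, 33, 33, 33]

The answer is [33, 33, 33, 33, 33, 33, 33, 33].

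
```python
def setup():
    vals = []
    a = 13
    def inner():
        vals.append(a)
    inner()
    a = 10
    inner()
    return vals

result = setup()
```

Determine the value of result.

Step 1: a = 13. inner() appends current a to vals.
Step 2: First inner(): appends 13. Then a = 10.
Step 3: Second inner(): appends 10 (closure sees updated a). result = [13, 10]

The answer is [13, 10].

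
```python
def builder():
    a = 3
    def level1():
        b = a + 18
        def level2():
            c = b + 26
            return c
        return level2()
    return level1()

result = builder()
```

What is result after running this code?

Step 1: a = 3. b = a + 18 = 21.
Step 2: c = b + 26 = 21 + 26 = 47.
Step 3: result = 47

The answer is 47.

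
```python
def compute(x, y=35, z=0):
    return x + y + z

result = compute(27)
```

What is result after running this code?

Step 1: compute(27) uses defaults y = 35, z = 0.
Step 2: Returns 27 + 35 + 0 = 62.
Step 3: result = 62

The answer is 62.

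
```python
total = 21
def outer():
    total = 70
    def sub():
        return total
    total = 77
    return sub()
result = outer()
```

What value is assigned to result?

Step 1: outer() sets total = 70, then later total = 77.
Step 2: sub() is called after total is reassigned to 77. Closures capture variables by reference, not by value.
Step 3: result = 77

The answer is 77.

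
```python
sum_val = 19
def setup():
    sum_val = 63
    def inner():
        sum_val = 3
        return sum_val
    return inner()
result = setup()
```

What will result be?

Step 1: Three scopes define sum_val: global (19), setup (63), inner (3).
Step 2: inner() has its own local sum_val = 3, which shadows both enclosing and global.
Step 3: result = 3 (local wins in LEGB)

The answer is 3.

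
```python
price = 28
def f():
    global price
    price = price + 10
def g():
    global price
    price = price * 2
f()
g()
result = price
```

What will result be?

Step 1: price = 28.
Step 2: f() adds 10: price = 28 + 10 = 38.
Step 3: g() doubles: price = 38 * 2 = 76.
Step 4: result = 76

The answer is 76.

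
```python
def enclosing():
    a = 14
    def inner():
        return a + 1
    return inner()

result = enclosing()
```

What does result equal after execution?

Step 1: enclosing() defines a = 14.
Step 2: inner() reads a = 14 from enclosing scope, returns 14 + 1 = 15.
Step 3: result = 15

The answer is 15.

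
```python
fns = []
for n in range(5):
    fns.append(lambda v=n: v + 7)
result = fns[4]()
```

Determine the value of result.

Step 1: Default argument v=n captures n's value at definition time.
Step 2: fns[4] was defined when n = 4, so v defaults to 4.
Step 3: result = 4 + 7 = 11 (default arg fixes the late binding issue)

The answer is 11.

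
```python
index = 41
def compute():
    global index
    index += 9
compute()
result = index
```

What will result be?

Step 1: index = 41 globally.
Step 2: compute() modifies global index: index += 9 = 50.
Step 3: result = 50

The answer is 50.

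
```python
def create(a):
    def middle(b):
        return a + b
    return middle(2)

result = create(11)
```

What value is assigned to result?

Step 1: create(11) passes a = 11.
Step 2: middle(2) has b = 2, reads a = 11 from enclosing.
Step 3: result = 11 + 2 = 13

The answer is 13.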